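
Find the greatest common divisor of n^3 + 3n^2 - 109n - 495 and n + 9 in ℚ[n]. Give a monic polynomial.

n + 9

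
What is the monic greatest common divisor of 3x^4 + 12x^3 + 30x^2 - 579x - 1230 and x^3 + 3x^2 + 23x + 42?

x + 2

Euclidean algorithm in ℚ[x]:
  3x^4 + 12x^3 + 30x^2 - 579x - 1230 = (3x + 3)(x^3 + 3x^2 + 23x + 42) + (-48x^2 - 774x - 1356)
  x^3 + 3x^2 + 23x + 42 = (-(1/48)x + 35/128)(-48x^2 - 774x - 1356) + ((13209/64)x + 13209/32)
  -48x^2 - 774x - 1356 = (-(1024/4403)x - 14464/4403)((13209/64)x + 13209/32) + (0)
Last nonzero remainder: (13209/64)x + 13209/32. Dividing through by 13209/64 gives the monic gcd x + 2.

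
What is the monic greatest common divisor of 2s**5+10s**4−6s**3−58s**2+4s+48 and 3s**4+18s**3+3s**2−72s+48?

Euclidean algorithm in ℚ[s]:
  2s**5+10s**4−6s**3−58s**2+4s+48 = ((2/3)s−2/3)(3s**4+18s**3+3s**2−72s+48) + (4s**3−8s**2−76s+80)
  3s**4+18s**3+3s**2−72s+48 = ((3/4)s+6)(4s**3−8s**2−76s+80) + (108s**2+324s−432)
  4s**3−8s**2−76s+80 = ((1/27)s−5/27)(108s**2+324s−432) + (0)
Last nonzero remainder: 108s**2+324s−432. Dividing through by 108 gives the monic gcd s**2+3s−4.

s**2+3s−4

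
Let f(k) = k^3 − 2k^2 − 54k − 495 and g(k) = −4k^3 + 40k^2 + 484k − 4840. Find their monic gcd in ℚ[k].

k − 11

By polynomial division,
  k^3 − 2k^2 − 54k − 495 = (−1/4)(−4k^3 + 40k^2 + 484k − 4840) + (8k^2 + 67k − 1705)
  −4k^3 + 40k^2 + 484k − 4840 = (−(1/2)k + 147/16)(8k^2 + 67k − 1705) + (−(15745/16)k + 173195/16)
  8k^2 + 67k − 1705 = (−(128/15745)k − 496/3149)(−(15745/16)k + 173195/16) + (0)
Last nonzero remainder: −(15745/16)k + 173195/16. Dividing through by −15745/16 gives the monic gcd k − 11.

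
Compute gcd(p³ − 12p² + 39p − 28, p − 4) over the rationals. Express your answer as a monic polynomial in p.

Euclidean algorithm in ℚ[p]:
  p³ − 12p² + 39p − 28 = (p² − 8p + 7)(p − 4) + (0)
The last nonzero remainder p − 4 is already monic.

p − 4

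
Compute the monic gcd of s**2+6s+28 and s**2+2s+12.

1

Euclidean algorithm in ℚ[s]:
  s**2+6s+28 = (s**2+2s+12) + (4s+16)
  s**2+2s+12 = ((1/4)s−1/2)(4s+16) + (20)
  4s+16 = ((1/5)s+4/5)(20) + (0)
The last nonzero remainder is the constant 20, so the polynomials are coprime and gcd = 1.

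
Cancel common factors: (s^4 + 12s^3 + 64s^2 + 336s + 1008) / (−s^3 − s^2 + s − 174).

Euclidean algorithm in ℚ[s]:
  s^4 + 12s^3 + 64s^2 + 336s + 1008 = (−s − 11)(−s^3 − s^2 + s − 174) + (54s^2 + 173s − 906)
  −s^3 − s^2 + s − 174 = (−(1/54)s + 119/2916)(54s^2 + 173s − 906) + (−(66595/2916)s − 66595/486)
  54s^2 + 173s − 906 = (−(157464/66595)s + 440316/66595)(−(66595/2916)s − 66595/486) + (0)
Last nonzero remainder: −(66595/2916)s − 66595/486. Dividing through by −66595/2916 gives the monic gcd s + 6.
Cancel s + 6 from numerator and denominator to get the reduced form.

(−s^3 − 6s^2 − 28s − 168)/(s^2 − 5s + 29)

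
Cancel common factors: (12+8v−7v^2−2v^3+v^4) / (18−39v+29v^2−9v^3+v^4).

(2+3v+v^2)/(3−4v+v^2)

Repeated division with remainder:
  v^4−2v^3−7v^2+8v+12 = (v^4−9v^3+29v^2−39v+18) + (7v^3−36v^2+47v−6)
  v^4−9v^3+29v^2−39v+18 = ((1/7)v−27/49)(7v^3−36v^2+47v−6) + ((120/49)v^2−(600/49)v+720/49)
  7v^3−36v^2+47v−6 = ((343/120)v−49/120)((120/49)v^2−(600/49)v+720/49) + (0)
Last nonzero remainder: (120/49)v^2−(600/49)v+720/49. Dividing through by 120/49 gives the monic gcd v^2−5v+6.
Cancel v^2−5v+6 from numerator and denominator to get the reduced form.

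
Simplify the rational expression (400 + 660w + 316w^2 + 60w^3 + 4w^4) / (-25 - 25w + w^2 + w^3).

Apply the Euclidean algorithm:
  4w^4 + 60w^3 + 316w^2 + 660w + 400 = (4w + 56)(w^3 + w^2 - 25w - 25) + (360w^2 + 2160w + 1800)
  w^3 + w^2 - 25w - 25 = ((1/360)w - 1/72)(360w^2 + 2160w + 1800) + (0)
Last nonzero remainder: 360w^2 + 2160w + 1800. Dividing through by 360 gives the monic gcd w^2 + 6w + 5.
Cancel w^2 + 6w + 5 from numerator and denominator to get the reduced form.

(80 + 36w + 4w^2)/(-5 + w)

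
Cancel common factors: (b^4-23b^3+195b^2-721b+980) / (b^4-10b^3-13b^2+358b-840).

Apply the Euclidean algorithm:
  b^4-23b^3+195b^2-721b+980 = (b^4-10b^3-13b^2+358b-840) + (-13b^3+208b^2-1079b+1820)
  b^4-10b^3-13b^2+358b-840 = (-(1/13)b-6/13)(-13b^3+208b^2-1079b+1820) + (0)
Last nonzero remainder: -13b^3+208b^2-1079b+1820. Dividing through by -13 gives the monic gcd b^3-16b^2+83b-140.
Cancel b^3-16b^2+83b-140 from numerator and denominator to get the reduced form.

(b-7)/(b+6)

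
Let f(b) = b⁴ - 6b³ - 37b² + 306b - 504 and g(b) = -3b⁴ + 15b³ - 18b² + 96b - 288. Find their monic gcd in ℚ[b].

b² - 7b + 12

Euclidean algorithm in ℚ[b]:
  b⁴ - 6b³ - 37b² + 306b - 504 = (-1/3)(-3b⁴ + 15b³ - 18b² + 96b - 288) + (-b³ - 43b² + 338b - 600)
  -3b⁴ + 15b³ - 18b² + 96b - 288 = (3b - 144)(-b³ - 43b² + 338b - 600) + (-7224b² + 50568b - 86688)
  -b³ - 43b² + 338b - 600 = ((1/7224)b + 25/3612)(-7224b² + 50568b - 86688) + (0)
Last nonzero remainder: -7224b² + 50568b - 86688. Dividing through by -7224 gives the monic gcd b² - 7b + 12.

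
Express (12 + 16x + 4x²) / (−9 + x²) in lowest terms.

Euclidean algorithm in ℚ[x]:
  4x² + 16x + 12 = (4)(x² − 9) + (16x + 48)
  x² − 9 = ((1/16)x − 3/16)(16x + 48) + (0)
Last nonzero remainder: 16x + 48. Dividing through by 16 gives the monic gcd x + 3.
Cancel x + 3 from numerator and denominator to get the reduced form.

(4 + 4x)/(−3 + x)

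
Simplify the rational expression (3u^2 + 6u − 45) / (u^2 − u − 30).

By polynomial division,
  3u^2 + 6u − 45 = (3)(u^2 − u − 30) + (9u + 45)
  u^2 − u − 30 = ((1/9)u − 2/3)(9u + 45) + (0)
Last nonzero remainder: 9u + 45. Dividing through by 9 gives the monic gcd u + 5.
Cancel u + 5 from numerator and denominator to get the reduced form.

(3u − 9)/(u − 6)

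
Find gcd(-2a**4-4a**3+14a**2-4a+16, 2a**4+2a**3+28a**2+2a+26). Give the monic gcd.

a**2+1

Apply the Euclidean algorithm:
  -2a**4-4a**3+14a**2-4a+16 = (-1)(2a**4+2a**3+28a**2+2a+26) + (-2a**3+42a**2-2a+42)
  2a**4+2a**3+28a**2+2a+26 = (-a-22)(-2a**3+42a**2-2a+42) + (950a**2+950)
  -2a**3+42a**2-2a+42 = (-(1/475)a+21/475)(950a**2+950) + (0)
Last nonzero remainder: 950a**2+950. Dividing through by 950 gives the monic gcd a**2+1.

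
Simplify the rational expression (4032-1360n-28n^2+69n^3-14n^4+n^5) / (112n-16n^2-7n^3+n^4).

(36-7n+n^2)/(n)

Repeated division with remainder:
  n^5-14n^4+69n^3-28n^2-1360n+4032 = (n-7)(n^4-7n^3-16n^2+112n) + (36n^3-252n^2-576n+4032)
  n^4-7n^3-16n^2+112n = ((1/36)n)(36n^3-252n^2-576n+4032) + (0)
Last nonzero remainder: 36n^3-252n^2-576n+4032. Dividing through by 36 gives the monic gcd n^3-7n^2-16n+112.
Cancel n^3-7n^2-16n+112 from numerator and denominator to get the reduced form.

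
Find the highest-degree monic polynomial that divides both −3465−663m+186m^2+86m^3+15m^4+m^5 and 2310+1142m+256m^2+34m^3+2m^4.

35+12m+m^2

By polynomial division,
  m^5+15m^4+86m^3+186m^2−663m−3465 = ((1/2)m−1)(2m^4+34m^3+256m^2+1142m+2310) + (−8m^3−129m^2−676m−1155)
  2m^4+34m^3+256m^2+1142m+2310 = (−(1/4)m−7/32)(−8m^3−129m^2−676m−1155) + ((1881/32)m^2+(5643/8)m+65835/32)
  −8m^3−129m^2−676m−1155 = (−(256/1881)m−32/57)((1881/32)m^2+(5643/8)m+65835/32) + (0)
Last nonzero remainder: (1881/32)m^2+(5643/8)m+65835/32. Dividing through by 1881/32 gives the monic gcd m^2+12m+35.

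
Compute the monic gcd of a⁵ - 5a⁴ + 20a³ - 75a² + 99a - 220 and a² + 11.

Apply the Euclidean algorithm:
  a⁵ - 5a⁴ + 20a³ - 75a² + 99a - 220 = (a³ - 5a² + 9a - 20)(a² + 11) + (0)
The last nonzero remainder a² + 11 is already monic.

a² + 11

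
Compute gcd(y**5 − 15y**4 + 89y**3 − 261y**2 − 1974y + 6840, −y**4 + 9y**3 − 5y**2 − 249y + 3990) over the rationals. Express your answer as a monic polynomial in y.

y**3 − 16y**2 + 117y − 570

Apply the Euclidean algorithm:
  y**5 − 15y**4 + 89y**3 − 261y**2 − 1974y + 6840 = (−y + 6)(−y**4 + 9y**3 − 5y**2 − 249y + 3990) + (30y**3 − 480y**2 + 3510y − 17100)
  −y**4 + 9y**3 − 5y**2 − 249y + 3990 = (−(1/30)y − 7/30)(30y**3 − 480y**2 + 3510y − 17100) + (0)
Last nonzero remainder: 30y**3 − 480y**2 + 3510y − 17100. Dividing through by 30 gives the monic gcd y**3 − 16y**2 + 117y − 570.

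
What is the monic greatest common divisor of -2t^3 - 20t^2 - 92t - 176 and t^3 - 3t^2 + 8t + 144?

Repeated division with remainder:
  -2t^3 - 20t^2 - 92t - 176 = (-2)(t^3 - 3t^2 + 8t + 144) + (-26t^2 - 76t + 112)
  t^3 - 3t^2 + 8t + 144 = (-(1/26)t + 77/338)(-26t^2 - 76t + 112) + ((5006/169)t + 20024/169)
  -26t^2 - 76t + 112 = (-(2197/2503)t + 2366/2503)((5006/169)t + 20024/169) + (0)
Last nonzero remainder: (5006/169)t + 20024/169. Dividing through by 5006/169 gives the monic gcd t + 4.

t + 4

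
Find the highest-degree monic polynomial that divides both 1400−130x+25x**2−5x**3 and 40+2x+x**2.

40+2x+x**2

Repeated division with remainder:
  −5x**3+25x**2−130x+1400 = (−5x+35)(x**2+2x+40) + (0)
The last nonzero remainder x**2+2x+40 is already monic.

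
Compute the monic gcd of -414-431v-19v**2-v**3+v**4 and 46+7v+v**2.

Repeated division with remainder:
  v**4-v**3-19v**2-431v-414 = (v**2-8v-9)(v**2+7v+46) + (0)
The last nonzero remainder v**2+7v+46 is already monic.

46+7v+v**2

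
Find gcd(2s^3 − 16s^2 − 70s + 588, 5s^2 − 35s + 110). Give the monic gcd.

1

Repeated division with remainder:
  2s^3 − 16s^2 − 70s + 588 = ((2/5)s − 2/5)(5s^2 − 35s + 110) + (−128s + 632)
  5s^2 − 35s + 110 = (−(5/128)s + 165/2048)(−128s + 632) + (15125/256)
  −128s + 632 = (−(32768/15125)s + 161792/15125)(15125/256) + (0)
The last nonzero remainder is the constant 15125/256, so the polynomials are coprime and gcd = 1.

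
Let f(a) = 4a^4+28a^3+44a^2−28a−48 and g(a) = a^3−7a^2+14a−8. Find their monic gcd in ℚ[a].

By polynomial division,
  4a^4+28a^3+44a^2−28a−48 = (4a+56)(a^3−7a^2+14a−8) + (380a^2−780a+400)
  a^3−7a^2+14a−8 = ((1/380)a−47/3610)(380a^2−780a+400) + ((1008/361)a−1008/361)
  380a^2−780a+400 = ((34295/252)a−9025/63)((1008/361)a−1008/361) + (0)
Last nonzero remainder: (1008/361)a−1008/361. Dividing through by 1008/361 gives the monic gcd a−1.

a−1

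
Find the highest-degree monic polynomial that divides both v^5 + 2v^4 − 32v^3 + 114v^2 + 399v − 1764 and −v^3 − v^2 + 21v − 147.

Apply the Euclidean algorithm:
  v^5 + 2v^4 − 32v^3 + 114v^2 + 399v − 1764 = (−v^2 − v + 12)(−v^3 − v^2 + 21v − 147) + (0)
Last nonzero remainder: −v^3 − v^2 + 21v − 147. Dividing through by −1 gives the monic gcd v^3 + v^2 − 21v + 147.

v^3 + v^2 − 21v + 147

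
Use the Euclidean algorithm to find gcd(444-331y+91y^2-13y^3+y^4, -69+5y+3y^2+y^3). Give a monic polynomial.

-3+y

Apply the Euclidean algorithm:
  y^4-13y^3+91y^2-331y+444 = (y-16)(y^3+3y^2+5y-69) + (134y^2-182y-660)
  y^3+3y^2+5y-69 = ((1/134)y+146/4489)(134y^2-182y-660) + ((71127/4489)y-213381/4489)
  134y^2-182y-660 = ((601526/71127)y+987580/71127)((71127/4489)y-213381/4489) + (0)
Last nonzero remainder: (71127/4489)y-213381/4489. Dividing through by 71127/4489 gives the monic gcd y-3.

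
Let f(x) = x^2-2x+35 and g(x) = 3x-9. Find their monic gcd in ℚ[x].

By polynomial division,
  x^2-2x+35 = ((1/3)x+1/3)(3x-9) + (38)
  3x-9 = ((3/38)x-9/38)(38) + (0)
The last nonzero remainder is the constant 38, so the polynomials are coprime and gcd = 1.

1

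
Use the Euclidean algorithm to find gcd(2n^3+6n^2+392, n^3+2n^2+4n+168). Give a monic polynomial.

n^2-4n+28

Repeated division with remainder:
  2n^3+6n^2+392 = (2)(n^3+2n^2+4n+168) + (2n^2-8n+56)
  n^3+2n^2+4n+168 = ((1/2)n+3)(2n^2-8n+56) + (0)
Last nonzero remainder: 2n^2-8n+56. Dividing through by 2 gives the monic gcd n^2-4n+28.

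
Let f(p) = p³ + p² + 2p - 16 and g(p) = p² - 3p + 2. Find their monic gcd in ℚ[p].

Apply the Euclidean algorithm:
  p³ + p² + 2p - 16 = (p + 4)(p² - 3p + 2) + (12p - 24)
  p² - 3p + 2 = ((1/12)p - 1/12)(12p - 24) + (0)
Last nonzero remainder: 12p - 24. Dividing through by 12 gives the monic gcd p - 2.

p - 2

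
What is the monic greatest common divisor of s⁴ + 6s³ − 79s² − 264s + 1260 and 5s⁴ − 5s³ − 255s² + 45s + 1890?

By polynomial division,
  s⁴ + 6s³ − 79s² − 264s + 1260 = (1/5)(5s⁴ − 5s³ − 255s² + 45s + 1890) + (7s³ − 28s² − 273s + 882)
  5s⁴ − 5s³ − 255s² + 45s + 1890 = ((5/7)s + 15/7)(7s³ − 28s² − 273s + 882) + (0)
Last nonzero remainder: 7s³ − 28s² − 273s + 882. Dividing through by 7 gives the monic gcd s³ − 4s² − 39s + 126.

s³ − 4s² − 39s + 126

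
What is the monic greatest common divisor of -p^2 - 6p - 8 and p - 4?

1

Apply the Euclidean algorithm:
  -p^2 - 6p - 8 = (-p - 10)(p - 4) + (-48)
  p - 4 = (-(1/48)p + 1/12)(-48) + (0)
The last nonzero remainder is the constant -48, so the polynomials are coprime and gcd = 1.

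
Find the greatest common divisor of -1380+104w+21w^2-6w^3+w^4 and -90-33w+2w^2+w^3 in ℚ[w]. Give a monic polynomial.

Repeated division with remainder:
  w^4-6w^3+21w^2+104w-1380 = (w-8)(w^3+2w^2-33w-90) + (70w^2-70w-2100)
  w^3+2w^2-33w-90 = ((1/70)w+3/70)(70w^2-70w-2100) + (0)
Last nonzero remainder: 70w^2-70w-2100. Dividing through by 70 gives the monic gcd w^2-w-30.

-30-w+w^2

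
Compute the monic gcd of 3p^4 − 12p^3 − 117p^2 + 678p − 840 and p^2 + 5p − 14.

p^2 + 5p − 14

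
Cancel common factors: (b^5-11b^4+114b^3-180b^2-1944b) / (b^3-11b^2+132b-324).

Apply the Euclidean algorithm:
  b^5-11b^4+114b^3-180b^2-1944b = (b^2-18)(b^3-11b^2+132b-324) + (-54b^2+432b-5832)
  b^3-11b^2+132b-324 = (-(1/54)b+1/18)(-54b^2+432b-5832) + (0)
Last nonzero remainder: -54b^2+432b-5832. Dividing through by -54 gives the monic gcd b^2-8b+108.
Cancel b^2-8b+108 from numerator and denominator to get the reduced form.

(b^3-3b^2-18b)/(b-3)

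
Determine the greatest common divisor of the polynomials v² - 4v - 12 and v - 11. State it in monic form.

1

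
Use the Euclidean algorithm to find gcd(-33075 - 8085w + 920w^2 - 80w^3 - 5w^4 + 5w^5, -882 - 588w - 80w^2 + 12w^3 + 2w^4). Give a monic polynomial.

-147 - 49w + 3w^2 + w^3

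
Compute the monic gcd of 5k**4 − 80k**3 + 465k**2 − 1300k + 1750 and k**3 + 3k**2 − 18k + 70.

By polynomial division,
  5k**4 − 80k**3 + 465k**2 − 1300k + 1750 = (5k − 95)(k**3 + 3k**2 − 18k + 70) + (840k**2 − 3360k + 8400)
  k**3 + 3k**2 − 18k + 70 = ((1/840)k + 1/120)(840k**2 − 3360k + 8400) + (0)
Last nonzero remainder: 840k**2 − 3360k + 8400. Dividing through by 840 gives the monic gcd k**2 − 4k + 10.

k**2 − 4k + 10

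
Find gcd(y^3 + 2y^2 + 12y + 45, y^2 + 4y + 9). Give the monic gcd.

1

Repeated division with remainder:
  y^3 + 2y^2 + 12y + 45 = (y - 2)(y^2 + 4y + 9) + (11y + 63)
  y^2 + 4y + 9 = ((1/11)y - 19/121)(11y + 63) + (2286/121)
  11y + 63 = ((1331/2286)y + 847/254)(2286/121) + (0)
The last nonzero remainder is the constant 2286/121, so the polynomials are coprime and gcd = 1.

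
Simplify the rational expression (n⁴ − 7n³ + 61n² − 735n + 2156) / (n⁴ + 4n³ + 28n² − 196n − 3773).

Euclidean algorithm in ℚ[n]:
  n⁴ − 7n³ + 61n² − 735n + 2156 = (n⁴ + 4n³ + 28n² − 196n − 3773) + (−11n³ + 33n² − 539n + 5929)
  n⁴ + 4n³ + 28n² − 196n − 3773 = (−(1/11)n − 7/11)(−11n³ + 33n² − 539n + 5929) + (0)
Last nonzero remainder: −11n³ + 33n² − 539n + 5929. Dividing through by −11 gives the monic gcd n³ − 3n² + 49n − 539.
Cancel n³ − 3n² + 49n − 539 from numerator and denominator to get the reduced form.

(n − 4)/(n + 7)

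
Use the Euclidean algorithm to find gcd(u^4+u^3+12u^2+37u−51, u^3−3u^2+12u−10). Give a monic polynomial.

u−1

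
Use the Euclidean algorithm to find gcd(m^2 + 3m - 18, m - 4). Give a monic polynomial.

1

Repeated division with remainder:
  m^2 + 3m - 18 = (m + 7)(m - 4) + (10)
  m - 4 = ((1/10)m - 2/5)(10) + (0)
The last nonzero remainder is the constant 10, so the polynomials are coprime and gcd = 1.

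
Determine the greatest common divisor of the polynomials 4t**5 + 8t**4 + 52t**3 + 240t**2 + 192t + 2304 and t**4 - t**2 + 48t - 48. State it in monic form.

By polynomial division,
  4t**5 + 8t**4 + 52t**3 + 240t**2 + 192t + 2304 = (4t + 8)(t**4 - t**2 + 48t - 48) + (56t**3 + 56t**2 + 2688)
  t**4 - t**2 + 48t - 48 = ((1/56)t - 1/56)(56t**3 + 56t**2 + 2688) + (0)
Last nonzero remainder: 56t**3 + 56t**2 + 2688. Dividing through by 56 gives the monic gcd t**3 + t**2 + 48.

t**3 + t**2 + 48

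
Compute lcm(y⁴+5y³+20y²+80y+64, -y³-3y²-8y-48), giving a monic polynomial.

y⁶+4y⁵+27y⁴+120y³+224y²+896y+768

Euclidean algorithm in ℚ[y]:
  y⁴+5y³+20y²+80y+64 = (-y-2)(-y³-3y²-8y-48) + (6y²+16y-32)
  -y³-3y²-8y-48 = (-(1/6)y-1/18)(6y²+16y-32) + (-(112/9)y-448/9)
  6y²+16y-32 = (-(27/56)y+9/14)(-(112/9)y-448/9) + (0)
Last nonzero remainder: -(112/9)y-448/9. Dividing through by -112/9 gives the monic gcd y+4.
Then lcm(f, g) = f·g / gcd(f, g); expanding and making the result monic gives the answer.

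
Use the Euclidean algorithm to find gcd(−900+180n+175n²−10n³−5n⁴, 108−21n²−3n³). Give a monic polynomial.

Apply the Euclidean algorithm:
  −5n⁴−10n³+175n²+180n−900 = ((5/3)n−25/3)(−3n³−21n²+108) + (0)
Last nonzero remainder: −3n³−21n²+108. Dividing through by −3 gives the monic gcd n³+7n²−36.

−36+7n²+n³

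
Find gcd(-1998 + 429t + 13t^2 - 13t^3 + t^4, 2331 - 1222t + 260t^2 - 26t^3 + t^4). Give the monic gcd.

-333 + 127t - 19t^2 + t^3

Euclidean algorithm in ℚ[t]:
  t^4 - 13t^3 + 13t^2 + 429t - 1998 = (t^4 - 26t^3 + 260t^2 - 1222t + 2331) + (13t^3 - 247t^2 + 1651t - 4329)
  t^4 - 26t^3 + 260t^2 - 1222t + 2331 = ((1/13)t - 7/13)(13t^3 - 247t^2 + 1651t - 4329) + (0)
Last nonzero remainder: 13t^3 - 247t^2 + 1651t - 4329. Dividing through by 13 gives the monic gcd t^3 - 19t^2 + 127t - 333.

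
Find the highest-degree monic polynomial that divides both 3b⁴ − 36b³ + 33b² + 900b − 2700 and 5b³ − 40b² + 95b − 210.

By polynomial division,
  3b⁴ − 36b³ + 33b² + 900b − 2700 = ((3/5)b − 12/5)(5b³ − 40b² + 95b − 210) + (−120b² + 1254b − 3204)
  5b³ − 40b² + 95b − 210 = (−(1/24)b − 49/480)(−120b² + 1254b − 3204) + ((7161/80)b − 21483/40)
  −120b² + 1254b − 3204 = (−(3200/2387)b + 14240/2387)((7161/80)b − 21483/40) + (0)
Last nonzero remainder: (7161/80)b − 21483/40. Dividing through by 7161/80 gives the monic gcd b − 6.

b − 6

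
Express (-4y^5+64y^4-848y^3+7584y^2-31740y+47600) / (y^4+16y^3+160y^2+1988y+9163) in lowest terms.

(-4y^3+56y^2-260y+400)/(y^2+18y+77)

Euclidean algorithm in ℚ[y]:
  -4y^5+64y^4-848y^3+7584y^2-31740y+47600 = (-4y+128)(y^4+16y^3+160y^2+1988y+9163) + (-2256y^3-4944y^2-249552y-1125264)
  y^4+16y^3+160y^2+1988y+9163 = (-(1/2256)y-649/106032)(-2256y^3-4944y^2-249552y-1125264) + ((42240/2209)y^2-(84480/2209)y+5026560/2209)
  -2256y^3-4944y^2-249552y-1125264 = (-(103823/880)y-435173/880)((42240/2209)y^2-(84480/2209)y+5026560/2209) + (0)
Last nonzero remainder: (42240/2209)y^2-(84480/2209)y+5026560/2209. Dividing through by 42240/2209 gives the monic gcd y^2-2y+119.
Cancel y^2-2y+119 from numerator and denominator to get the reduced form.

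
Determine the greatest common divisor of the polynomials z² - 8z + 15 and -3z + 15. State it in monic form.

z - 5

By polynomial division,
  z² - 8z + 15 = (-(1/3)z + 1)(-3z + 15) + (0)
Last nonzero remainder: -3z + 15. Dividing through by -3 gives the monic gcd z - 5.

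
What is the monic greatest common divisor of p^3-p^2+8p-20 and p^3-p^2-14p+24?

By polynomial division,
  p^3-p^2+8p-20 = (p^3-p^2-14p+24) + (22p-44)
  p^3-p^2-14p+24 = ((1/22)p^2+(1/22)p-6/11)(22p-44) + (0)
Last nonzero remainder: 22p-44. Dividing through by 22 gives the monic gcd p-2.

p-2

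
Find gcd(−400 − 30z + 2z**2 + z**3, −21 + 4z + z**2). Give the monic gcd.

Apply the Euclidean algorithm:
  z**3 + 2z**2 − 30z − 400 = (z − 2)(z**2 + 4z − 21) + (−z − 442)
  z**2 + 4z − 21 = (−z + 438)(−z − 442) + (193575)
  −z − 442 = (−(1/193575)z − 442/193575)(193575) + (0)
The last nonzero remainder is the constant 193575, so the polynomials are coprime and gcd = 1.

1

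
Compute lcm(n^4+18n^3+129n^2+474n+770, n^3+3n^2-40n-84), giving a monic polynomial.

n^6+14n^5+45n^4-258n^3-2674n^2-8768n-9240

Apply the Euclidean algorithm:
  n^4+18n^3+129n^2+474n+770 = (n+15)(n^3+3n^2-40n-84) + (124n^2+1158n+2030)
  n^3+3n^2-40n-84 = ((1/124)n-393/7688)(124n^2+1158n+2030) + ((10857/3844)n+75999/3844)
  124n^2+1158n+2030 = ((476656/10857)n+1114760/10857)((10857/3844)n+75999/3844) + (0)
Last nonzero remainder: (10857/3844)n+75999/3844. Dividing through by 10857/3844 gives the monic gcd n+7.
Then lcm(f, g) = f·g / gcd(f, g); expanding and making the result monic gives the answer.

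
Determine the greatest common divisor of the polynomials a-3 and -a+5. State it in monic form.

1

Repeated division with remainder:
  a-3 = (-1)(-a+5) + (2)
  -a+5 = (-(1/2)a+5/2)(2) + (0)
The last nonzero remainder is the constant 2, so the polynomials are coprime and gcd = 1.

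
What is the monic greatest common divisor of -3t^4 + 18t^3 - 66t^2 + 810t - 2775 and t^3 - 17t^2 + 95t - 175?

By polynomial division,
  -3t^4 + 18t^3 - 66t^2 + 810t - 2775 = (-3t - 33)(t^3 - 17t^2 + 95t - 175) + (-342t^2 + 3420t - 8550)
  t^3 - 17t^2 + 95t - 175 = (-(1/342)t + 7/342)(-342t^2 + 3420t - 8550) + (0)
Last nonzero remainder: -342t^2 + 3420t - 8550. Dividing through by -342 gives the monic gcd t^2 - 10t + 25.

t^2 - 10t + 25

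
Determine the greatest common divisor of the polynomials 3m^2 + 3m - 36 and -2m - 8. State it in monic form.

m + 4

By polynomial division,
  3m^2 + 3m - 36 = (-(3/2)m + 9/2)(-2m - 8) + (0)
Last nonzero remainder: -2m - 8. Dividing through by -2 gives the monic gcd m + 4.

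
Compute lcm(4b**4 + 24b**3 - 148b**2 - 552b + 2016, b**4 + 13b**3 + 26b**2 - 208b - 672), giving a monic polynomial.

Euclidean algorithm in ℚ[b]:
  4b**4 + 24b**3 - 148b**2 - 552b + 2016 = (4)(b**4 + 13b**3 + 26b**2 - 208b - 672) + (-28b**3 - 252b**2 + 280b + 4704)
  b**4 + 13b**3 + 26b**2 - 208b - 672 = (-(1/28)b - 1/7)(-28b**3 - 252b**2 + 280b + 4704) + (0)
Last nonzero remainder: -28b**3 - 252b**2 + 280b + 4704. Dividing through by -28 gives the monic gcd b**3 + 9b**2 - 10b - 168.
Then lcm(f, g) = f·g / gcd(f, g); expanding and making the result monic gives the answer.

b**5 + 10b**4 - 13b**3 - 286b**2 - 48b + 2016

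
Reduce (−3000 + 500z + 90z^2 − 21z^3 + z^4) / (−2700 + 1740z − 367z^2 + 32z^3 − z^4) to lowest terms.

(30 + z − z^2)/(27 − 12z + z^2)

By polynomial division,
  z^4 − 21z^3 + 90z^2 + 500z − 3000 = (−1)(−z^4 + 32z^3 − 367z^2 + 1740z − 2700) + (11z^3 − 277z^2 + 2240z − 5700)
  −z^4 + 32z^3 − 367z^2 + 1740z − 2700 = (−(1/11)z + 75/121)(11z^3 − 277z^2 + 2240z − 5700) + ((1008/121)z^2 − (20160/121)z + 100800/121)
  11z^3 − 277z^2 + 2240z − 5700 = ((1331/1008)z − 2299/336)((1008/121)z^2 − (20160/121)z + 100800/121) + (0)
Last nonzero remainder: (1008/121)z^2 − (20160/121)z + 100800/121. Dividing through by 1008/121 gives the monic gcd z^2 − 20z + 100.
Cancel z^2 − 20z + 100 from numerator and denominator to get the reduced form.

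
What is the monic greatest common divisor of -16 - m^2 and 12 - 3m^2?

1

Apply the Euclidean algorithm:
  -m^2 - 16 = (1/3)(-3m^2 + 12) + (-20)
  -3m^2 + 12 = ((3/20)m^2 - 3/5)(-20) + (0)
The last nonzero remainder is the constant -20, so the polynomials are coprime and gcd = 1.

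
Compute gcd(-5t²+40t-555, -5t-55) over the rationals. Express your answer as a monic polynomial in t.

Apply the Euclidean algorithm:
  -5t²+40t-555 = (t-19)(-5t-55) + (-1600)
  -5t-55 = ((1/320)t+11/320)(-1600) + (0)
The last nonzero remainder is the constant -1600, so the polynomials are coprime and gcd = 1.

1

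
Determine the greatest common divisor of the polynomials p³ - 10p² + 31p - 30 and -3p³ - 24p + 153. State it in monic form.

p - 3

Apply the Euclidean algorithm:
  p³ - 10p² + 31p - 30 = (-1/3)(-3p³ - 24p + 153) + (-10p² + 23p + 21)
  -3p³ - 24p + 153 = ((3/10)p + 69/100)(-10p² + 23p + 21) + (-(4617/100)p + 13851/100)
  -10p² + 23p + 21 = ((1000/4617)p + 700/4617)(-(4617/100)p + 13851/100) + (0)
Last nonzero remainder: -(4617/100)p + 13851/100. Dividing through by -4617/100 gives the monic gcd p - 3.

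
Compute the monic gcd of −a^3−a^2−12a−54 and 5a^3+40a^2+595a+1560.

Repeated division with remainder:
  −a^3−a^2−12a−54 = (−1/5)(5a^3+40a^2+595a+1560) + (7a^2+107a+258)
  5a^3+40a^2+595a+1560 = ((5/7)a−255/49)(7a^2+107a+258) + ((47410/49)a+142230/49)
  7a^2+107a+258 = ((343/47410)a+2107/23705)((47410/49)a+142230/49) + (0)
Last nonzero remainder: (47410/49)a+142230/49. Dividing through by 47410/49 gives the monic gcd a+3.

a+3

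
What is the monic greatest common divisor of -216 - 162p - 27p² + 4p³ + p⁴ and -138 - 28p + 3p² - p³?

3 + p

Repeated division with remainder:
  p⁴ + 4p³ - 27p² - 162p - 216 = (-p - 7)(-p³ + 3p² - 28p - 138) + (-34p² - 496p - 1182)
  -p³ + 3p² - 28p - 138 = ((1/34)p - 299/578)(-34p² - 496p - 1182) + (-(72197/289)p - 216591/289)
  -34p² - 496p - 1182 = ((9826/72197)p + 113866/72197)(-(72197/289)p - 216591/289) + (0)
Last nonzero remainder: -(72197/289)p - 216591/289. Dividing through by -72197/289 gives the monic gcd p + 3.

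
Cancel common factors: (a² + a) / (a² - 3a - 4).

Apply the Euclidean algorithm:
  a² + a = (a² - 3a - 4) + (4a + 4)
  a² - 3a - 4 = ((1/4)a - 1)(4a + 4) + (0)
Last nonzero remainder: 4a + 4. Dividing through by 4 gives the monic gcd a + 1.
Cancel a + 1 from numerator and denominator to get the reduced form.

(a)/(a - 4)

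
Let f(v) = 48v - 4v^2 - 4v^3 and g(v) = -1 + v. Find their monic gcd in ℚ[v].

1

Euclidean algorithm in ℚ[v]:
  -4v^3 - 4v^2 + 48v = (-4v^2 - 8v + 40)(v - 1) + (40)
  v - 1 = ((1/40)v - 1/40)(40) + (0)
The last nonzero remainder is the constant 40, so the polynomials are coprime and gcd = 1.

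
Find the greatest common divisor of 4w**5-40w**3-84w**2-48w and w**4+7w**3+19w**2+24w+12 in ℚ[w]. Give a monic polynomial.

By polynomial division,
  4w**5-40w**3-84w**2-48w = (4w-28)(w**4+7w**3+19w**2+24w+12) + (80w**3+352w**2+576w+336)
  w**4+7w**3+19w**2+24w+12 = ((1/80)w+13/400)(80w**3+352w**2+576w+336) + ((9/25)w**2+(27/25)w+27/25)
  80w**3+352w**2+576w+336 = ((2000/9)w+2800/9)((9/25)w**2+(27/25)w+27/25) + (0)
Last nonzero remainder: (9/25)w**2+(27/25)w+27/25. Dividing through by 9/25 gives the monic gcd w**2+3w+3.

w**2+3w+3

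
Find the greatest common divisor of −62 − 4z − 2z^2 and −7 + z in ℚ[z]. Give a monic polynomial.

1

Euclidean algorithm in ℚ[z]:
  −2z^2 − 4z − 62 = (−2z − 18)(z − 7) + (−188)
  z − 7 = (−(1/188)z + 7/188)(−188) + (0)
The last nonzero remainder is the constant −188, so the polynomials are coprime and gcd = 1.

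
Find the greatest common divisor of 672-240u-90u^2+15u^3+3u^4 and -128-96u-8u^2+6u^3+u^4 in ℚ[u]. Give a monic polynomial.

-16+u^2

Apply the Euclidean algorithm:
  3u^4+15u^3-90u^2-240u+672 = (3)(u^4+6u^3-8u^2-96u-128) + (-3u^3-66u^2+48u+1056)
  u^4+6u^3-8u^2-96u-128 = (-(1/3)u+16/3)(-3u^3-66u^2+48u+1056) + (360u^2-5760)
  -3u^3-66u^2+48u+1056 = (-(1/120)u-11/60)(360u^2-5760) + (0)
Last nonzero remainder: 360u^2-5760. Dividing through by 360 gives the monic gcd u^2-16.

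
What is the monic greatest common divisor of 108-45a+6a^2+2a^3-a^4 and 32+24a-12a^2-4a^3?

4+a

Apply the Euclidean algorithm:
  -a^4+2a^3+6a^2-45a+108 = ((1/4)a-5/4)(-4a^3-12a^2+24a+32) + (-15a^2-23a+148)
  -4a^3-12a^2+24a+32 = ((4/15)a+88/225)(-15a^2-23a+148) + (-(1456/225)a-5824/225)
  -15a^2-23a+148 = ((3375/1456)a-8325/1456)(-(1456/225)a-5824/225) + (0)
Last nonzero remainder: -(1456/225)a-5824/225. Dividing through by -1456/225 gives the monic gcd a+4.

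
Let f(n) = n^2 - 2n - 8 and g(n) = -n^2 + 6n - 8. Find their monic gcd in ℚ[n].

n - 4

Apply the Euclidean algorithm:
  n^2 - 2n - 8 = (-1)(-n^2 + 6n - 8) + (4n - 16)
  -n^2 + 6n - 8 = (-(1/4)n + 1/2)(4n - 16) + (0)
Last nonzero remainder: 4n - 16. Dividing through by 4 gives the monic gcd n - 4.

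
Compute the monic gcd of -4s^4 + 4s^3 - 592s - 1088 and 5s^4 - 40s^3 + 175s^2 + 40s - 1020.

By polynomial division,
  -4s^4 + 4s^3 - 592s - 1088 = (-4/5)(5s^4 - 40s^3 + 175s^2 + 40s - 1020) + (-28s^3 + 140s^2 - 560s - 1904)
  5s^4 - 40s^3 + 175s^2 + 40s - 1020 = (-(5/28)s + 15/28)(-28s^3 + 140s^2 - 560s - 1904) + (0)
Last nonzero remainder: -28s^3 + 140s^2 - 560s - 1904. Dividing through by -28 gives the monic gcd s^3 - 5s^2 + 20s + 68.

s^3 - 5s^2 + 20s + 68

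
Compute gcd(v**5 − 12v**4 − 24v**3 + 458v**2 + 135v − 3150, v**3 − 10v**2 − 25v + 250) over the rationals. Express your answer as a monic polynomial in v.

By polynomial division,
  v**5 − 12v**4 − 24v**3 + 458v**2 + 135v − 3150 = (v**2 − 2v − 19)(v**3 − 10v**2 − 25v + 250) + (−32v**2 + 160v + 1600)
  v**3 − 10v**2 − 25v + 250 = (−(1/32)v + 5/32)(−32v**2 + 160v + 1600) + (0)
Last nonzero remainder: −32v**2 + 160v + 1600. Dividing through by −32 gives the monic gcd v**2 − 5v − 50.

v**2 − 5v − 50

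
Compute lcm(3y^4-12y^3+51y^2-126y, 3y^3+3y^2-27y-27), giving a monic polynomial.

Repeated division with remainder:
  3y^4-12y^3+51y^2-126y = (y-5)(3y^3+3y^2-27y-27) + (93y^2-234y-135)
  3y^3+3y^2-27y-27 = ((1/31)y+109/961)(93y^2-234y-135) + ((3744/961)y-11232/961)
  93y^2-234y-135 = ((29791/1248)y+4805/416)((3744/961)y-11232/961) + (0)
Last nonzero remainder: (3744/961)y-11232/961. Dividing through by 3744/961 gives the monic gcd y-3.
Then lcm(f, g) = f·g / gcd(f, g); expanding and making the result monic gives the answer.

y^6+4y^4+14y^3-117y^2-126y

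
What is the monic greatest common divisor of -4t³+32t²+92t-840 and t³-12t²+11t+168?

Euclidean algorithm in ℚ[t]:
  -4t³+32t²+92t-840 = (-4)(t³-12t²+11t+168) + (-16t²+136t-168)
  t³-12t²+11t+168 = (-(1/16)t+7/32)(-16t²+136t-168) + (-(117/4)t+819/4)
  -16t²+136t-168 = ((64/117)t-32/39)(-(117/4)t+819/4) + (0)
Last nonzero remainder: -(117/4)t+819/4. Dividing through by -117/4 gives the monic gcd t-7.

t-7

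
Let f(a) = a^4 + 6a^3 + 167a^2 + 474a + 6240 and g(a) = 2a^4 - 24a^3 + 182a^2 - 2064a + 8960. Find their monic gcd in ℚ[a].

Euclidean algorithm in ℚ[a]:
  a^4 + 6a^3 + 167a^2 + 474a + 6240 = (1/2)(2a^4 - 24a^3 + 182a^2 - 2064a + 8960) + (18a^3 + 76a^2 + 1506a + 1760)
  2a^4 - 24a^3 + 182a^2 - 2064a + 8960 = ((1/9)a - 146/81)(18a^3 + 76a^2 + 1506a + 1760) + ((12284/81)a^2 + (12284/27)a + 982720/81)
  18a^3 + 76a^2 + 1506a + 1760 = ((729/6142)a + 891/6142)((12284/81)a^2 + (12284/27)a + 982720/81) + (0)
Last nonzero remainder: (12284/81)a^2 + (12284/27)a + 982720/81. Dividing through by 12284/81 gives the monic gcd a^2 + 3a + 80.

a^2 + 3a + 80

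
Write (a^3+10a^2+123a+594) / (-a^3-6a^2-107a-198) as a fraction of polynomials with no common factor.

(-a-6)/(a+2)

Repeated division with remainder:
  a^3+10a^2+123a+594 = (-1)(-a^3-6a^2-107a-198) + (4a^2+16a+396)
  -a^3-6a^2-107a-198 = (-(1/4)a-1/2)(4a^2+16a+396) + (0)
Last nonzero remainder: 4a^2+16a+396. Dividing through by 4 gives the monic gcd a^2+4a+99.
Cancel a^2+4a+99 from numerator and denominator to get the reduced form.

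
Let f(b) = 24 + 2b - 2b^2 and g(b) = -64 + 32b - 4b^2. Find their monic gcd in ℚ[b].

Apply the Euclidean algorithm:
  -2b^2 + 2b + 24 = (1/2)(-4b^2 + 32b - 64) + (-14b + 56)
  -4b^2 + 32b - 64 = ((2/7)b - 8/7)(-14b + 56) + (0)
Last nonzero remainder: -14b + 56. Dividing through by -14 gives the monic gcd b - 4.

-4 + b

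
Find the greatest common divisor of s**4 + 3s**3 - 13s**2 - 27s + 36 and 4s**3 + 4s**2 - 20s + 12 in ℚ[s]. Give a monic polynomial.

By polynomial division,
  s**4 + 3s**3 - 13s**2 - 27s + 36 = ((1/4)s + 1/2)(4s**3 + 4s**2 - 20s + 12) + (-10s**2 - 20s + 30)
  4s**3 + 4s**2 - 20s + 12 = (-(2/5)s + 2/5)(-10s**2 - 20s + 30) + (0)
Last nonzero remainder: -10s**2 - 20s + 30. Dividing through by -10 gives the monic gcd s**2 + 2s - 3.

s**2 + 2s - 3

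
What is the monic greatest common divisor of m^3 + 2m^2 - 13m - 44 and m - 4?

Repeated division with remainder:
  m^3 + 2m^2 - 13m - 44 = (m^2 + 6m + 11)(m - 4) + (0)
The last nonzero remainder m - 4 is already monic.

m - 4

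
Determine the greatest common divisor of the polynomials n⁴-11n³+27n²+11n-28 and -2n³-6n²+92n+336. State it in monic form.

Repeated division with remainder:
  n⁴-11n³+27n²+11n-28 = (-(1/2)n+7)(-2n³-6n²+92n+336) + (115n²-465n-2380)
  -2n³-6n²+92n+336 = (-(2/115)n-324/2645)(115n²-465n-2380) + (-(3360/529)n+23520/529)
  115n²-465n-2380 = (-(12167/672)n-8993/168)(-(3360/529)n+23520/529) + (0)
Last nonzero remainder: -(3360/529)n+23520/529. Dividing through by -3360/529 gives the monic gcd n-7.

n-7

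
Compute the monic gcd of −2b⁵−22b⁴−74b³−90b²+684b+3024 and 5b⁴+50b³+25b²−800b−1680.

Euclidean algorithm in ℚ[b]:
  −2b⁵−22b⁴−74b³−90b²+684b+3024 = (−(2/5)b−2/5)(5b⁴+50b³+25b²−800b−1680) + (−44b³−400b²−308b+2352)
  5b⁴+50b³+25b²−800b−1680 = (−(5/44)b−25/242)(−44b³−400b²−308b+2352) + (−(6210/121)b²−(6210/11)b−173880/121)
  −44b³−400b²−308b+2352 = ((2662/3105)b−1694/1035)(−(6210/121)b²−(6210/11)b−173880/121) + (0)
Last nonzero remainder: −(6210/121)b²−(6210/11)b−173880/121. Dividing through by −6210/121 gives the monic gcd b²+11b+28.

b²+11b+28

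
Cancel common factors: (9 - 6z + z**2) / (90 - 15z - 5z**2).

(3 - z)/(30 + 5z)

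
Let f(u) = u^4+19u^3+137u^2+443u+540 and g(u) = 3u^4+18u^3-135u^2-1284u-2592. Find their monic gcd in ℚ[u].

Repeated division with remainder:
  u^4+19u^3+137u^2+443u+540 = (1/3)(3u^4+18u^3-135u^2-1284u-2592) + (13u^3+182u^2+871u+1404)
  3u^4+18u^3-135u^2-1284u-2592 = ((3/13)u-24/13)(13u^3+182u^2+871u+1404) + (0)
Last nonzero remainder: 13u^3+182u^2+871u+1404. Dividing through by 13 gives the monic gcd u^3+14u^2+67u+108.

u^3+14u^2+67u+108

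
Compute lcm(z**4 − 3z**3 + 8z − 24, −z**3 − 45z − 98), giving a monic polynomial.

z**6 − 5z**5 + 55z**4 − 139z**3 − 40z**2 + 440z − 1176

Euclidean algorithm in ℚ[z]:
  z**4 − 3z**3 + 8z − 24 = (−z + 3)(−z**3 − 45z − 98) + (−45z**2 + 45z + 270)
  −z**3 − 45z − 98 = ((1/45)z + 1/45)(−45z**2 + 45z + 270) + (−52z − 104)
  −45z**2 + 45z + 270 = ((45/52)z − 135/52)(−52z − 104) + (0)
Last nonzero remainder: −52z − 104. Dividing through by −52 gives the monic gcd z + 2.
Then lcm(f, g) = f·g / gcd(f, g); expanding and making the result monic gives the answer.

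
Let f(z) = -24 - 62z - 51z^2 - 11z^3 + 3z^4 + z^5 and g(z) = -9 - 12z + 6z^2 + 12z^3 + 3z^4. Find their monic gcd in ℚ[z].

3 + 7z + 5z^2 + z^3

Apply the Euclidean algorithm:
  z^5 + 3z^4 - 11z^3 - 51z^2 - 62z - 24 = ((1/3)z - 1/3)(3z^4 + 12z^3 + 6z^2 - 12z - 9) + (-9z^3 - 45z^2 - 63z - 27)
  3z^4 + 12z^3 + 6z^2 - 12z - 9 = (-(1/3)z + 1/3)(-9z^3 - 45z^2 - 63z - 27) + (0)
Last nonzero remainder: -9z^3 - 45z^2 - 63z - 27. Dividing through by -9 gives the monic gcd z^3 + 5z^2 + 7z + 3.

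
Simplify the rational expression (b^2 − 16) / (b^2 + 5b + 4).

By polynomial division,
  b^2 − 16 = (b^2 + 5b + 4) + (−5b − 20)
  b^2 + 5b + 4 = (−(1/5)b − 1/5)(−5b − 20) + (0)
Last nonzero remainder: −5b − 20. Dividing through by −5 gives the monic gcd b + 4.
Cancel b + 4 from numerator and denominator to get the reduced form.

(b − 4)/(b + 1)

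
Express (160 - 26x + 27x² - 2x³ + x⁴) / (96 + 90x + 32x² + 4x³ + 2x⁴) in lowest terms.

By polynomial division,
  x⁴ - 2x³ + 27x² - 26x + 160 = (1/2)(2x⁴ + 4x³ + 32x² + 90x + 96) + (-4x³ + 11x² - 71x + 112)
  2x⁴ + 4x³ + 32x² + 90x + 96 = (-(1/2)x - 19/8)(-4x³ + 11x² - 71x + 112) + ((181/8)x² - (181/8)x + 362)
  -4x³ + 11x² - 71x + 112 = (-(32/181)x + 56/181)((181/8)x² - (181/8)x + 362) + (0)
Last nonzero remainder: (181/8)x² - (181/8)x + 362. Dividing through by 181/8 gives the monic gcd x² - x + 16.
Cancel x² - x + 16 from numerator and denominator to get the reduced form.

(10 - x + x²)/(6 + 6x + 2x²)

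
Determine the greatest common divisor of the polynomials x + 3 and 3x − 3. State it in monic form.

1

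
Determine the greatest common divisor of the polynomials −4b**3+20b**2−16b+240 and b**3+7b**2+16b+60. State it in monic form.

b**2+b+10

By polynomial division,
  −4b**3+20b**2−16b+240 = (−4)(b**3+7b**2+16b+60) + (48b**2+48b+480)
  b**3+7b**2+16b+60 = ((1/48)b+1/8)(48b**2+48b+480) + (0)
Last nonzero remainder: 48b**2+48b+480. Dividing through by 48 gives the monic gcd b**2+b+10.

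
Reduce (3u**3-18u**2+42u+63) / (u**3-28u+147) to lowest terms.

(3u+3)/(u+7)

Euclidean algorithm in ℚ[u]:
  3u**3-18u**2+42u+63 = (3)(u**3-28u+147) + (-18u**2+126u-378)
  u**3-28u+147 = (-(1/18)u-7/18)(-18u**2+126u-378) + (0)
Last nonzero remainder: -18u**2+126u-378. Dividing through by -18 gives the monic gcd u**2-7u+21.
Cancel u**2-7u+21 from numerator and denominator to get the reduced form.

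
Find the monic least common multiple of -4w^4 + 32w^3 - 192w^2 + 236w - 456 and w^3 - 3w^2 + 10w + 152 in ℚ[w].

w^5 - 4w^4 + 16w^3 + 133w^2 - 122w + 456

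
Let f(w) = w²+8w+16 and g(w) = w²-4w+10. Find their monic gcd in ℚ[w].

Repeated division with remainder:
  w²+8w+16 = (w²-4w+10) + (12w+6)
  w²-4w+10 = ((1/12)w-3/8)(12w+6) + (49/4)
  12w+6 = ((48/49)w+24/49)(49/4) + (0)
The last nonzero remainder is the constant 49/4, so the polynomials are coprime and gcd = 1.

1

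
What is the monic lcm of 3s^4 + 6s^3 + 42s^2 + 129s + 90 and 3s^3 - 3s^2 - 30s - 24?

By polynomial division,
  3s^4 + 6s^3 + 42s^2 + 129s + 90 = (s + 3)(3s^3 - 3s^2 - 30s - 24) + (81s^2 + 243s + 162)
  3s^3 - 3s^2 - 30s - 24 = ((1/27)s - 4/27)(81s^2 + 243s + 162) + (0)
Last nonzero remainder: 81s^2 + 243s + 162. Dividing through by 81 gives the monic gcd s^2 + 3s + 2.
Then lcm(f, g) = f·g / gcd(f, g); expanding and making the result monic gives the answer.

s^5 - 2s^4 + 6s^3 - 13s^2 - 142s - 120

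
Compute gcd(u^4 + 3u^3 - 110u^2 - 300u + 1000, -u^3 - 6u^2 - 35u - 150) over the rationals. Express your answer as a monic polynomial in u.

u + 5

By polynomial division,
  u^4 + 3u^3 - 110u^2 - 300u + 1000 = (-u + 3)(-u^3 - 6u^2 - 35u - 150) + (-127u^2 - 345u + 1450)
  -u^3 - 6u^2 - 35u - 150 = ((1/127)u + 417/16129)(-127u^2 - 345u + 1450) + (-(604800/16129)u - 3024000/16129)
  -127u^2 - 345u + 1450 = ((2048383/604800)u - 467741/60480)(-(604800/16129)u - 3024000/16129) + (0)
Last nonzero remainder: -(604800/16129)u - 3024000/16129. Dividing through by -604800/16129 gives the monic gcd u + 5.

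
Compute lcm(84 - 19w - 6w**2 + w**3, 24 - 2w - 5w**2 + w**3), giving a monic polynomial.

-672 - 16w + 170w**2 - 15w**3 - 8w**4 + w**5

By polynomial division,
  w**3 - 6w**2 - 19w + 84 = (w**3 - 5w**2 - 2w + 24) + (-w**2 - 17w + 60)
  w**3 - 5w**2 - 2w + 24 = (-w + 22)(-w**2 - 17w + 60) + (432w - 1296)
  -w**2 - 17w + 60 = (-(1/432)w - 5/108)(432w - 1296) + (0)
Last nonzero remainder: 432w - 1296. Dividing through by 432 gives the monic gcd w - 3.
Then lcm(f, g) = f·g / gcd(f, g); expanding and making the result monic gives the answer.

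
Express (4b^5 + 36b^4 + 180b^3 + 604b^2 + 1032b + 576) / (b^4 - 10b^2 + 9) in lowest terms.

(4b^3 + 20b^2 + 88b + 192)/(b^2 - 4b + 3)

Apply the Euclidean algorithm:
  4b^5 + 36b^4 + 180b^3 + 604b^2 + 1032b + 576 = (4b + 36)(b^4 - 10b^2 + 9) + (220b^3 + 964b^2 + 996b + 252)
  b^4 - 10b^2 + 9 = ((1/220)b - 241/12100)(220b^3 + 964b^2 + 996b + 252) + ((14136/3025)b^2 + (56544/3025)b + 42408/3025)
  220b^3 + 964b^2 + 996b + 252 = ((166375/3534)b + 21175/1178)((14136/3025)b^2 + (56544/3025)b + 42408/3025) + (0)
Last nonzero remainder: (14136/3025)b^2 + (56544/3025)b + 42408/3025. Dividing through by 14136/3025 gives the monic gcd b^2 + 4b + 3.
Cancel b^2 + 4b + 3 from numerator and denominator to get the reduced form.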